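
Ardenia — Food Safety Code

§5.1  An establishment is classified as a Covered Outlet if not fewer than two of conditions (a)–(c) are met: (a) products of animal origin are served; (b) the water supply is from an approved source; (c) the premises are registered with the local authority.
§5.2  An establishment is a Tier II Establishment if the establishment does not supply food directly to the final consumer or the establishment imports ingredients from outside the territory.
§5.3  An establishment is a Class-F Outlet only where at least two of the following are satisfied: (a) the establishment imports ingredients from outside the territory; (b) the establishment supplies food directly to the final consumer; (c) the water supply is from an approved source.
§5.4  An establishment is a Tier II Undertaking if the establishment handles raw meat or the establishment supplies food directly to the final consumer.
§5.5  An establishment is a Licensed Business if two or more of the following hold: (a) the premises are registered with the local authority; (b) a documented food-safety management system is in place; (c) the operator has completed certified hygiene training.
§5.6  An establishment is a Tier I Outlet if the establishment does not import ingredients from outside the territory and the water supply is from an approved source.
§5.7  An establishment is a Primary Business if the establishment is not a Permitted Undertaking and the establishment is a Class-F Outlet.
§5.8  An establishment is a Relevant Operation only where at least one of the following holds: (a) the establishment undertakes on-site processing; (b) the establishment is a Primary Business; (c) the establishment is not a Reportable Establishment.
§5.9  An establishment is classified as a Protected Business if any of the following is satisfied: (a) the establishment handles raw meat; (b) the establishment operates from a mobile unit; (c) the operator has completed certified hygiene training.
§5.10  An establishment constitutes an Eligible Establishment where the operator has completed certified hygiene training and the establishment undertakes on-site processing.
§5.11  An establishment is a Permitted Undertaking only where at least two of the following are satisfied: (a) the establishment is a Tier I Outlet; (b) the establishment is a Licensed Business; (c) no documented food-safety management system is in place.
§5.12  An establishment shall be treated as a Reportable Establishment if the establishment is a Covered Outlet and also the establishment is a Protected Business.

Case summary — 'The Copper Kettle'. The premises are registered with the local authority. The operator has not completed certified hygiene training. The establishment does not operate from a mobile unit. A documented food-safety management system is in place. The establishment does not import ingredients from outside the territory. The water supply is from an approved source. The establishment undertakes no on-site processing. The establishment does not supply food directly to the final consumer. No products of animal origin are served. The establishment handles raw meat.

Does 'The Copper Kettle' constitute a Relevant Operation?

No

§5.6 — Tier I Outlet: [the establishment does not import ingredients from outside the territory? yes] AND [the water supply is from an approved source? yes] → satisfied.
§5.5 — Licensed Business: the premises are registered with the local authority? yes; a documented food-safety management system is in place? yes; the operator has completed certified hygiene training? no — 2 of 3 hold (need ≥2) → satisfied.
§5.11 — Permitted Undertaking: Tier I Outlet (§5.6)? yes; Licensed Business (§5.5)? yes; no documented food-safety management system is in place? no — 2 of 3 hold (need ≥2) → satisfied.
§5.3 — Class-F Outlet: the establishment imports ingredients from outside the territory? no; the establishment supplies food directly to the final consumer? no; the water supply is from an approved source? yes — 1 of 3 hold (need ≥2) → not satisfied.
§5.7 — Primary Business: [not a Permitted Undertaking (§5.11)? no] AND [Class-F Outlet (§5.3)? no] → not satisfied.
§5.1 — Covered Outlet: products of animal origin are served? no; the water supply is from an approved source? yes; the premises are registered with the local authority? yes — 2 of 3 hold (need ≥2) → satisfied.
§5.9 — Protected Business: [the establishment handles raw meat? yes] OR [the establishment operates from a mobile unit? no] OR [the operator has completed certified hygiene training? no] → satisfied.
§5.12 — Reportable Establishment: [Covered Outlet (§5.1)? yes] AND [Protected Business (§5.9)? yes] → satisfied.
§5.8 — Relevant Operation: [the establishment undertakes on-site processing? no] OR [Primary Business (§5.7)? no] OR [not a Reportable Establishment (§5.12)? no] → not satisfied.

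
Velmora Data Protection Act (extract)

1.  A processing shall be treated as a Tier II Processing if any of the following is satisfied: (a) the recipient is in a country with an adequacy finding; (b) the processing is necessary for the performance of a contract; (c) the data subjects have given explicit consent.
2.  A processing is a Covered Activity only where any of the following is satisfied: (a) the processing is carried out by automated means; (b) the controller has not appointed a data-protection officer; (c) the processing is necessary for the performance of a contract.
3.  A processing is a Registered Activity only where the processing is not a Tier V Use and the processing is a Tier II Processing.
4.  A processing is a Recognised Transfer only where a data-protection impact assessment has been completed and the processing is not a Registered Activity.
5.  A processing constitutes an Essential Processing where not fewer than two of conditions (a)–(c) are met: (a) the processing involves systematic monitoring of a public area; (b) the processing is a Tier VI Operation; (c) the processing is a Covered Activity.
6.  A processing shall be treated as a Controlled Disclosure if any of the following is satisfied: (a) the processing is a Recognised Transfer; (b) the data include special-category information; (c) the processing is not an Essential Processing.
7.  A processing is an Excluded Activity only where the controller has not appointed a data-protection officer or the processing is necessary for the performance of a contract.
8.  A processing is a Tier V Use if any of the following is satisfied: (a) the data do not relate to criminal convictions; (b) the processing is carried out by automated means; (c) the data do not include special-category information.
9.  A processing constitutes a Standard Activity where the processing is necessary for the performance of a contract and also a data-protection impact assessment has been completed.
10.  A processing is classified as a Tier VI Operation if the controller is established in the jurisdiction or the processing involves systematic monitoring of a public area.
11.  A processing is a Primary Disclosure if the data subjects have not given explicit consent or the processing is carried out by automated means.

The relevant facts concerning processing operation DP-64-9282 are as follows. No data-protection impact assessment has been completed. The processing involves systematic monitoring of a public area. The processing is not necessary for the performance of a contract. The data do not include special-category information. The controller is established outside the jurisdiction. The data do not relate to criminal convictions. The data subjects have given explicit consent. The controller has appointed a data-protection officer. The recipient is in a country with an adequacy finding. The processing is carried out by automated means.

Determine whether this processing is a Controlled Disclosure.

Under paragraph 8: the data do not relate to criminal convictions? yes; or the processing is carried out by automated means? yes; or the data do not include special-category information? yes. So the processing is a Tier V Use.
Under paragraph 1: the recipient is in a country with an adequacy finding? yes; or the processing is necessary for the performance of a contract? no; or the data subjects have given explicit consent? yes. So the processing is a Tier II Processing.
Under paragraph 3: not a Tier V Use (paragraph 8)? no; and Tier II Processing (paragraph 1)? yes. So the processing is not a Registered Activity.
Under paragraph 4: a data-protection impact assessment has been completed? no; and not a Registered Activity (paragraph 3)? yes. So the processing is not a Recognised Transfer.
Under paragraph 10: the controller is established in the jurisdiction? no; or the processing involves systematic monitoring of a public area? yes. So the processing is a Tier VI Operation.
Under paragraph 2: the processing is carried out by automated means? yes; or the controller has not appointed a data-protection officer? no; or the processing is necessary for the performance of a contract? no. So the processing is a Covered Activity.
Under paragraph 5: the processing involves systematic monitoring of a public area? yes; Tier VI Operation (paragraph 10)? yes; Covered Activity (paragraph 2)? yes — 3 of 3 hold (need ≥2) → satisfied.
Under paragraph 6: Recognised Transfer (paragraph 4)? no; or the data include special-category information? no; or not an Essential Processing (paragraph 5)? no. So the processing is not a Controlled Disclosure.

No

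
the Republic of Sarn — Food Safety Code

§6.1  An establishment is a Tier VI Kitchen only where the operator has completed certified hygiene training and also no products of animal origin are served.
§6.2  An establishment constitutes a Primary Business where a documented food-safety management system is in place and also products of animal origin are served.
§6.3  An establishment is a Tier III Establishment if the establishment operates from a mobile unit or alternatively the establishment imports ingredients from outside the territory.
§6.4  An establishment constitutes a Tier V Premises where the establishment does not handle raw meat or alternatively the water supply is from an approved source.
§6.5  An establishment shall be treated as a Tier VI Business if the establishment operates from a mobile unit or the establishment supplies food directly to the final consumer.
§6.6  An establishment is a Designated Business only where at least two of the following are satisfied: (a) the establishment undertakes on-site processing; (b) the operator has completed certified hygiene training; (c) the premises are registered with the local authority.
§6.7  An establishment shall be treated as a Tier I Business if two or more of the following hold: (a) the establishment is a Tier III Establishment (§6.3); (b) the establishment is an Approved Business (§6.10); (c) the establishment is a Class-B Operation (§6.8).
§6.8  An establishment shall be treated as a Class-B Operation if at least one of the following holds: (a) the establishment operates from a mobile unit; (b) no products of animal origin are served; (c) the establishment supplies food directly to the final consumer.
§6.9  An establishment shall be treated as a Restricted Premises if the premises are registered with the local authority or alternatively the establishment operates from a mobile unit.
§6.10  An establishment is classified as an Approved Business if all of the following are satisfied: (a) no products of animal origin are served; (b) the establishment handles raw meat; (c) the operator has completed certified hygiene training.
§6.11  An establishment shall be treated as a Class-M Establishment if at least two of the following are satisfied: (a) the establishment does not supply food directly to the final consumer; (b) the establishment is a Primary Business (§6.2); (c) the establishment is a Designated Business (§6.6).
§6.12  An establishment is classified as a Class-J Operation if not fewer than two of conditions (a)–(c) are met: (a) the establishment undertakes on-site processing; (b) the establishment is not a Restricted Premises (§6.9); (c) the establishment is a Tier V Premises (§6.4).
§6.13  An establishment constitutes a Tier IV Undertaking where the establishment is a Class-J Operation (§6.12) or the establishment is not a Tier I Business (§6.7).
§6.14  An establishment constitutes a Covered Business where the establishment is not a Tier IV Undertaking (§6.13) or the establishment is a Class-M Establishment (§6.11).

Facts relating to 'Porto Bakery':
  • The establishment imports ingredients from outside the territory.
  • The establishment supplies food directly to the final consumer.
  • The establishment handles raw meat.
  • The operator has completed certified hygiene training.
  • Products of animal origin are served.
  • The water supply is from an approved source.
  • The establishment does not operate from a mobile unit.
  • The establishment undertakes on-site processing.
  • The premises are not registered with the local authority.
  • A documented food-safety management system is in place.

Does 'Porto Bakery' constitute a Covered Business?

Under §6.9: the premises are registered with the local authority? no; or the establishment operates from a mobile unit? no. So the establishment is not a Restricted Premises.
Under §6.4: the establishment does not handle raw meat? no; or the water supply is from an approved source? yes. So the establishment is a Tier V Premises.
Under §6.12: the establishment undertakes on-site processing? yes; not a Restricted Premises (§6.9)? yes; Tier V Premises (§6.4)? yes — 3 of 3 hold (need ≥2) → satisfied.
Under §6.3: the establishment operates from a mobile unit? no; or the establishment imports ingredients from outside the territory? yes. So the establishment is a Tier III Establishment.
Under §6.10: no products of animal origin are served? no; and the establishment handles raw meat? yes; and the operator has completed certified hygiene training? yes. So the establishment is not an Approved Business.
Under §6.8: the establishment operates from a mobile unit? no; or no products of animal origin are served? no; or the establishment supplies food directly to the final consumer? yes. So the establishment is a Class-B Operation.
Under §6.7: Tier III Establishment (§6.3)? yes; Approved Business (§6.10)? no; Class-B Operation (§6.8)? yes — 2 of 3 hold (need ≥2) → satisfied.
Under §6.13: Class-J Operation (§6.12)? yes; or not a Tier I Business (§6.7)? no. So the establishment is a Tier IV Undertaking.
Under §6.2: a documented food-safety management system is in place? yes; and products of animal origin are served? yes. So the establishment is a Primary Business.
Under §6.6: the establishment undertakes on-site processing? yes; the operator has completed certified hygiene training? yes; the premises are registered with the local authority? no — 2 of 3 hold (need ≥2) → satisfied.
Under §6.11: the establishment does not supply food directly to the final consumer? no; Primary Business (§6.2)? yes; Designated Business (§6.6)? yes — 2 of 3 hold (need ≥2) → satisfied.
Under §6.14: not a Tier IV Undertaking (§6.13)? no; or Class-M Establishment (§6.11)? yes. So the establishment is a Covered Business.

Yes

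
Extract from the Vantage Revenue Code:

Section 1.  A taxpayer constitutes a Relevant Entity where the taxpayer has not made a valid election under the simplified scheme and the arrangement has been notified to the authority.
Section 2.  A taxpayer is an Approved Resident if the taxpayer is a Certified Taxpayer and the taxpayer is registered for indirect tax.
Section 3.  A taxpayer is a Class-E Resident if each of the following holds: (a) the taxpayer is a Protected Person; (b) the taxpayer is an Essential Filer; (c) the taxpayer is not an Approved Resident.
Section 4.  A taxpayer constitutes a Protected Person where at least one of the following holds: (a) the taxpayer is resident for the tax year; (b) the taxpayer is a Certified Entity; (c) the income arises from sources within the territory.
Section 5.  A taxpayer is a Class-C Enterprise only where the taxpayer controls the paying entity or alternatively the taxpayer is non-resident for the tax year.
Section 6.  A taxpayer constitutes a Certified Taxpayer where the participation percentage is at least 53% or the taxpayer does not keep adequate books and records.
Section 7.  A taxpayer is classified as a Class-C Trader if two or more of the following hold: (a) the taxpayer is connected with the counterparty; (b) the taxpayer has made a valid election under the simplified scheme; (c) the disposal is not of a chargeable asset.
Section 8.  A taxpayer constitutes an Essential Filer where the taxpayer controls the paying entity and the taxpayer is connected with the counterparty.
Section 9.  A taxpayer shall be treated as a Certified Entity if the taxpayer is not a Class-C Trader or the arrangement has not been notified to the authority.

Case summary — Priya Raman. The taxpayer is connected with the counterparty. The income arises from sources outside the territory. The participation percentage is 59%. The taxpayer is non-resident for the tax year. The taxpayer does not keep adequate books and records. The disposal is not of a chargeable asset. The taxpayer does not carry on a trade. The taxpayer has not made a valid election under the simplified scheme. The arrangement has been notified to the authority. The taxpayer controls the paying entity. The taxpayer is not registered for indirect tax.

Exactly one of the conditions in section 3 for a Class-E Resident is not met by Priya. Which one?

section 7 — Class-C Trader: the taxpayer is connected with the counterparty? yes; the taxpayer has made a valid election under the simplified scheme? no; the disposal is not of a chargeable asset? yes — 2 of 3 hold (need ≥2) → satisfied.
section 9 — Certified Entity: [not a Class-C Trader (section 7)? no] OR [the arrangement has not been notified to the authority? no] → not satisfied.
section 4 — Protected Person: [the taxpayer is resident for the tax year? no] OR [Certified Entity (section 9)? no] OR [the income arises from sources within the territory? no] → not satisfied.
section 8 — Essential Filer: [the taxpayer controls the paying entity? yes] AND [the taxpayer is connected with the counterparty? yes] → satisfied.
section 6 — Certified Taxpayer: [participation percentage: 59% ≥ 53%? yes] OR [the taxpayer does not keep adequate books and records? yes] → satisfied.
section 2 — Approved Resident: [Certified Taxpayer (section 6)? yes] AND [the taxpayer is registered for indirect tax? no] → not satisfied.
section 3 — Class-E Resident: [Protected Person (section 4)? no] AND [Essential Filer (section 8)? yes] AND [not an Approved Resident (section 2)? yes] → not satisfied.

Protected Person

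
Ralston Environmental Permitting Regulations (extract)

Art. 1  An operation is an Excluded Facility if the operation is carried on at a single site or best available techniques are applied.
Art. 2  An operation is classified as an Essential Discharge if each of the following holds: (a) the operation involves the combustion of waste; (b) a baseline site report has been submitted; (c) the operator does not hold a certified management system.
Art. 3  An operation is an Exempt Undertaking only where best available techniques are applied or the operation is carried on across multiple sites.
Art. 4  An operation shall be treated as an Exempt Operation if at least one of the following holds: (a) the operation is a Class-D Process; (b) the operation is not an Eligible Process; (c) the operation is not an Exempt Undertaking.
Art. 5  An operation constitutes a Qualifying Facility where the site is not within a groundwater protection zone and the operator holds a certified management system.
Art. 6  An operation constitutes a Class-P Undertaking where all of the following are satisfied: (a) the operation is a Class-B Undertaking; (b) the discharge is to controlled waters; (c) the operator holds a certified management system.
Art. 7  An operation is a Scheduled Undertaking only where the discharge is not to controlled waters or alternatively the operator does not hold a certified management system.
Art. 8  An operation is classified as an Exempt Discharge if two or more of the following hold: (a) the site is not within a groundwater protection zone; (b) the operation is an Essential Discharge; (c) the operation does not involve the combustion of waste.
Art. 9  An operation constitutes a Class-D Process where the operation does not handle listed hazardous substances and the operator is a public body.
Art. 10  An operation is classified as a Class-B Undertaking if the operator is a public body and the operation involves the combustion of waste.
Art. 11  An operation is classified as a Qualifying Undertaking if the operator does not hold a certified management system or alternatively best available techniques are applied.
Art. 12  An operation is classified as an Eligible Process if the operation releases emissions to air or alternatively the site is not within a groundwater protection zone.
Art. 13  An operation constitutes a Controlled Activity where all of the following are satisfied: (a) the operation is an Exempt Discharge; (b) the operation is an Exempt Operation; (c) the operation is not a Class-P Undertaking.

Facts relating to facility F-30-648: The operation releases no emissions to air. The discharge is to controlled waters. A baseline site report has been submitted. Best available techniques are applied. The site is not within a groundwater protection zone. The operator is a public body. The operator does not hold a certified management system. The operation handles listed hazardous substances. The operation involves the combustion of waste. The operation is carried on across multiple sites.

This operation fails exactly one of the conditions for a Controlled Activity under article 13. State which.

Exempt Operation

article 2 — Essential Discharge: [the operation involves the combustion of waste? yes] AND [a baseline site report has been submitted? yes] AND [the operator does not hold a certified management system? yes] → satisfied.
article 8 — Exempt Discharge: the site is not within a groundwater protection zone? yes; Essential Discharge (article 2)? yes; the operation does not involve the combustion of waste? no — 2 of 3 hold (need ≥2) → satisfied.
article 9 — Class-D Process: [the operation does not handle listed hazardous substances? no] AND [the operator is a public body? yes] → not satisfied.
article 12 — Eligible Process: [the operation releases emissions to air? no] OR [the site is not within a groundwater protection zone? yes] → satisfied.
article 3 — Exempt Undertaking: [best available techniques are applied? yes] OR [the operation is carried on across multiple sites? yes] → satisfied.
article 4 — Exempt Operation: [Class-D Process (article 9)? no] OR [not an Eligible Process (article 12)? no] OR [not an Exempt Undertaking (article 3)? no] → not satisfied.
article 10 — Class-B Undertaking: [the operator is a public body? yes] AND [the operation involves the combustion of waste? yes] → satisfied.
article 6 — Class-P Undertaking: [Class-B Undertaking (article 10)? yes] AND [the discharge is to controlled waters? yes] AND [the operator holds a certified management system? no] → not satisfied.
article 13 — Controlled Activity: [Exempt Discharge (article 8)? yes] AND [Exempt Operation (article 4)? no] AND [not a Class-P Undertaking (article 6)? yes] → not satisfied.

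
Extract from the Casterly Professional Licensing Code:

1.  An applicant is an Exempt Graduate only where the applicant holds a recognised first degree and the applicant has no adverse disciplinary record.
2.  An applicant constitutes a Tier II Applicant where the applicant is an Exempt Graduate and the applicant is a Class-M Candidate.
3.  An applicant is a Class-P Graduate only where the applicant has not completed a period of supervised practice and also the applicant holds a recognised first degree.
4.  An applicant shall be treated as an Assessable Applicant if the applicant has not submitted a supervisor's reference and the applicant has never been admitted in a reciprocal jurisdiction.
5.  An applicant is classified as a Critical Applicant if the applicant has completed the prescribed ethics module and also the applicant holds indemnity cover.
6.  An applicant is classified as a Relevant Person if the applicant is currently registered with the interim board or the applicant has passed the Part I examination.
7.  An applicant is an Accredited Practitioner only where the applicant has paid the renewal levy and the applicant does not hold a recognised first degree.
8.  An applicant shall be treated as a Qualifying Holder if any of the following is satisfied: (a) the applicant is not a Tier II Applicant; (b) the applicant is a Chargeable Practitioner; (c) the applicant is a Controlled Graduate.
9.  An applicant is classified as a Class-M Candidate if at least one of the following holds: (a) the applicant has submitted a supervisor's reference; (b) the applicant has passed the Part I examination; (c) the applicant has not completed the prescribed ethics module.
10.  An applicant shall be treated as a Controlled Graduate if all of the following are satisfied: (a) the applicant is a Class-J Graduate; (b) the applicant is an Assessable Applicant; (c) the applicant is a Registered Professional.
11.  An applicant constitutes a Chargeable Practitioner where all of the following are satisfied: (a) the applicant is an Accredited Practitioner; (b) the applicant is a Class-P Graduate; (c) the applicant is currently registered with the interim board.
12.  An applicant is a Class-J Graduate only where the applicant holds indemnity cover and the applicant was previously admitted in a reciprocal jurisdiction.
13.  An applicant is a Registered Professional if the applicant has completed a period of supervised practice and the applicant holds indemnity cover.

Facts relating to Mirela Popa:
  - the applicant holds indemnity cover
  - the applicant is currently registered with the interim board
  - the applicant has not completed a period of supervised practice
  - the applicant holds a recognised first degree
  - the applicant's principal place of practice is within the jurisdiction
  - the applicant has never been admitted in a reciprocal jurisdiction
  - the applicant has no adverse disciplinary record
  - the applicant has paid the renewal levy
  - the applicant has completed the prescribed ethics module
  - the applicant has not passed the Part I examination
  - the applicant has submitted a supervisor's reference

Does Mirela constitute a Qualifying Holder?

No

paragraph 1 — Exempt Graduate: [the applicant holds a recognised first degree? yes] AND [the applicant has no adverse disciplinary record? yes] → satisfied.
paragraph 9 — Class-M Candidate: [the applicant has submitted a supervisor's reference? yes] OR [the applicant has passed the Part I examination? no] OR [the applicant has not completed the prescribed ethics module? no] → satisfied.
paragraph 2 — Tier II Applicant: [Exempt Graduate (paragraph 1)? yes] AND [Class-M Candidate (paragraph 9)? yes] → satisfied.
paragraph 7 — Accredited Practitioner: [the applicant has paid the renewal levy? yes] AND [the applicant does not hold a recognised first degree? no] → not satisfied.
paragraph 3 — Class-P Graduate: [the applicant has not completed a period of supervised practice? yes] AND [the applicant holds a recognised first degree? yes] → satisfied.
paragraph 11 — Chargeable Practitioner: [Accredited Practitioner (paragraph 7)? no] AND [Class-P Graduate (paragraph 3)? yes] AND [the applicant is currently registered with the interim board? yes] → not satisfied.
paragraph 12 — Class-J Graduate: [the applicant holds indemnity cover? yes] AND [the applicant was previously admitted in a reciprocal jurisdiction? no] → not satisfied.
paragraph 4 — Assessable Applicant: [the applicant has not submitted a supervisor's reference? no] AND [the applicant has never been admitted in a reciprocal jurisdiction? yes] → not satisfied.
paragraph 13 — Registered Professional: [the applicant has completed a period of supervised practice? no] AND [the applicant holds indemnity cover? yes] → not satisfied.
paragraph 10 — Controlled Graduate: [Class-J Graduate (paragraph 12)? no] AND [Assessable Applicant (paragraph 4)? no] AND [Registered Professional (paragraph 13)? no] → not satisfied.
paragraph 8 — Qualifying Holder: [not a Tier II Applicant (paragraph 2)? no] OR [Chargeable Practitioner (paragraph 11)? no] OR [Controlled Graduate (paragraph 10)? no] → not satisfied.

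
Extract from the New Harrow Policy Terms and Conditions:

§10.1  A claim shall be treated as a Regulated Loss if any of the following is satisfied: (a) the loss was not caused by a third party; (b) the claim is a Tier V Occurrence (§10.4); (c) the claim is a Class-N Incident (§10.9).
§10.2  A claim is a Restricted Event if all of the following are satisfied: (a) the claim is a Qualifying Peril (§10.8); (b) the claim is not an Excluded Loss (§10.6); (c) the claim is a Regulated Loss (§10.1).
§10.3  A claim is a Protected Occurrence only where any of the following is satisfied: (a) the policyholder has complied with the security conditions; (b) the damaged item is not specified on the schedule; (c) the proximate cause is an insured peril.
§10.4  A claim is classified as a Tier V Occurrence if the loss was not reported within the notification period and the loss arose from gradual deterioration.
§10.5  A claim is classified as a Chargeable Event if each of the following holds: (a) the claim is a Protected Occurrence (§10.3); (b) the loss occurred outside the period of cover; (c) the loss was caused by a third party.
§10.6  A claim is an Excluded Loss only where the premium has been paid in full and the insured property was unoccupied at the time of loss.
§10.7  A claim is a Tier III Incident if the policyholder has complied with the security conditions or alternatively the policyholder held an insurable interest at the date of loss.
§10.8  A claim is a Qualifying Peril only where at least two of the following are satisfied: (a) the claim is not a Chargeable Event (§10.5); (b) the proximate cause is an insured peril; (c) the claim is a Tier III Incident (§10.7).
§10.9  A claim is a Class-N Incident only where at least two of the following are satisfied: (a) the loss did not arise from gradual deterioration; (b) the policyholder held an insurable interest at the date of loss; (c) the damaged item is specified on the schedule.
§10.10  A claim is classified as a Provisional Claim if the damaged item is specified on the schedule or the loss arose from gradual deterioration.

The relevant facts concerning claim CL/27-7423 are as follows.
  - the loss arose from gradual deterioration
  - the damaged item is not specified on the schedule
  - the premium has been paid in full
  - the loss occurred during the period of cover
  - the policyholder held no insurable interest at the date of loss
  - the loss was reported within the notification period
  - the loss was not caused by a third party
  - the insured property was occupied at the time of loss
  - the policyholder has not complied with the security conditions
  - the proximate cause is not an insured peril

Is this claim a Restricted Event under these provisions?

§10.3 — Protected Occurrence: [the policyholder has complied with the security conditions? no] OR [the damaged item is not specified on the schedule? yes] OR [the proximate cause is an insured peril? no] → satisfied.
§10.5 — Chargeable Event: [Protected Occurrence (§10.3)? yes] AND [the loss occurred outside the period of cover? no] AND [the loss was caused by a third party? no] → not satisfied.
§10.7 — Tier III Incident: [the policyholder has complied with the security conditions? no] OR [the policyholder held an insurable interest at the date of loss? no] → not satisfied.
§10.8 — Qualifying Peril: not a Chargeable Event (§10.5)? yes; the proximate cause is an insured peril? no; Tier III Incident (§10.7)? no — 1 of 3 hold (need ≥2) → not satisfied.
§10.6 — Excluded Loss: [the premium has been paid in full? yes] AND [the insured property was unoccupied at the time of loss? no] → not satisfied.
§10.4 — Tier V Occurrence: [the loss was not reported within the notification period? no] AND [the loss arose from gradual deterioration? yes] → not satisfied.
§10.9 — Class-N Incident: the loss did not arise from gradual deterioration? no; the policyholder held an insurable interest at the date of loss? no; the damaged item is specified on the schedule? no — 0 of 3 hold (need ≥2) → not satisfied.
§10.1 — Regulated Loss: [the loss was not caused by a third party? yes] OR [Tier V Occurrence (§10.4)? no] OR [Class-N Incident (§10.9)? no] → satisfied.
§10.2 — Restricted Event: [Qualifying Peril (§10.8)? no] AND [not an Excluded Loss (§10.6)? yes] AND [Regulated Loss (§10.1)? yes] → not satisfied.

No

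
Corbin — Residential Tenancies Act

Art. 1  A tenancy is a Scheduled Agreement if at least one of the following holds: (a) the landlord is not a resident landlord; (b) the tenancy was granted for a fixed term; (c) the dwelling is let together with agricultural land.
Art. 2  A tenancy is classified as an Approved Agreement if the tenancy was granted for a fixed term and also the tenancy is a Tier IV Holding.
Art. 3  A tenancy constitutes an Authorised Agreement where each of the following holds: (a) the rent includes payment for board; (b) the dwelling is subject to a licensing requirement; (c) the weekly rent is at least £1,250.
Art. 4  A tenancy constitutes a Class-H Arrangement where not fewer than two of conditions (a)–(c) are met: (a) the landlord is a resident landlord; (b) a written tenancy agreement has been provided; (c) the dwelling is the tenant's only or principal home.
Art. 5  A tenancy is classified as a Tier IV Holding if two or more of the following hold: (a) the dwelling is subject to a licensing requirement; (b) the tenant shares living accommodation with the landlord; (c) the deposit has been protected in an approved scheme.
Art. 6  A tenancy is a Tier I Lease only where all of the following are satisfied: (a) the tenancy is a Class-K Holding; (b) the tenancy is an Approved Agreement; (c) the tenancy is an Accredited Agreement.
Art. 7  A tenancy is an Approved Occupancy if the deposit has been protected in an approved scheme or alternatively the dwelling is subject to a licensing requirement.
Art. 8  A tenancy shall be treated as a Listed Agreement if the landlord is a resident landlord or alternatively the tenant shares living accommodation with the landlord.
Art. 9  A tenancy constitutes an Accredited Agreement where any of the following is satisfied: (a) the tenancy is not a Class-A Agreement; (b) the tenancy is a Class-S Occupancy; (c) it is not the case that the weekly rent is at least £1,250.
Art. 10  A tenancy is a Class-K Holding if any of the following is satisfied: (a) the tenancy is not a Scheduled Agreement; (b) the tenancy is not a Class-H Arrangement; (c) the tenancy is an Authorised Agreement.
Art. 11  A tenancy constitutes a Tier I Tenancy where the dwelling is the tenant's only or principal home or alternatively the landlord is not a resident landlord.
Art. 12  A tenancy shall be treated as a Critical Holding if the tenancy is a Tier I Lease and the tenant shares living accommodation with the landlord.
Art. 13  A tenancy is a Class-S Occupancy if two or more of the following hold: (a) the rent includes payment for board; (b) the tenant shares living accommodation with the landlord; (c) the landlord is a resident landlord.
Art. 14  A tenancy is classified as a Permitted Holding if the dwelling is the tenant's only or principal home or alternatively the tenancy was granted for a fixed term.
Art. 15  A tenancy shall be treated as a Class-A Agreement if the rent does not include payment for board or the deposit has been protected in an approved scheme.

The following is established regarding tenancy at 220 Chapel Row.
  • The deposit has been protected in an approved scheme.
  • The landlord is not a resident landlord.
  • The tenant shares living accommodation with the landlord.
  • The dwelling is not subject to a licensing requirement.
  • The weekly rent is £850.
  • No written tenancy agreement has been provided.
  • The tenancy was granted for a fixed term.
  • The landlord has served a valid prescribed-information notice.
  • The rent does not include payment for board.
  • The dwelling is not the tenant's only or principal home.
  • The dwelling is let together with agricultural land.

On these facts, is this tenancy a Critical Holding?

Yes

Under article 1: the landlord is not a resident landlord? yes; or the tenancy was granted for a fixed term? yes; or the dwelling is let together with agricultural land? yes. So the tenancy is a Scheduled Agreement.
Under article 4: the landlord is a resident landlord? no; a written tenancy agreement has been provided? no; the dwelling is the tenant's only or principal home? no — 0 of 3 hold (need ≥2) → not satisfied.
Under article 3: the rent includes payment for board? no; and the dwelling is subject to a licensing requirement? no; and weekly rent: £850 ≥ £1,250? no. So the tenancy is not an Authorised Agreement.
Under article 10: not a Scheduled Agreement (article 1)? no; or not a Class-H Arrangement (article 4)? yes; or Authorised Agreement (article 3)? no. So the tenancy is a Class-K Holding.
Under article 5: the dwelling is subject to a licensing requirement? no; the tenant shares living accommodation with the landlord? yes; the deposit has been protected in an approved scheme? yes — 2 of 3 hold (need ≥2) → satisfied.
Under article 2: the tenancy was granted for a fixed term? yes; and Tier IV Holding (article 5)? yes. So the tenancy is an Approved Agreement.
Under article 15: the rent does not include payment for board? yes; or the deposit has been protected in an approved scheme? yes. So the tenancy is a Class-A Agreement.
Under article 13: the rent includes payment for board? no; the tenant shares living accommodation with the landlord? yes; the landlord is a resident landlord? no — 1 of 3 hold (need ≥2) → not satisfied.
Under article 9: not a Class-A Agreement (article 15)? no; or Class-S Occupancy (article 13)? no; or weekly rent: £850 ≥ £1,250? no, so negated condition yes. So the tenancy is an Accredited Agreement.
Under article 6: Class-K Holding (article 10)? yes; and Approved Agreement (article 2)? yes; and Accredited Agreement (article 9)? yes. So the tenancy is a Tier I Lease.
Under article 12: Tier I Lease (article 6)? yes; and the tenant shares living accommodation with the landlord? yes. So the tenancy is a Critical Holding.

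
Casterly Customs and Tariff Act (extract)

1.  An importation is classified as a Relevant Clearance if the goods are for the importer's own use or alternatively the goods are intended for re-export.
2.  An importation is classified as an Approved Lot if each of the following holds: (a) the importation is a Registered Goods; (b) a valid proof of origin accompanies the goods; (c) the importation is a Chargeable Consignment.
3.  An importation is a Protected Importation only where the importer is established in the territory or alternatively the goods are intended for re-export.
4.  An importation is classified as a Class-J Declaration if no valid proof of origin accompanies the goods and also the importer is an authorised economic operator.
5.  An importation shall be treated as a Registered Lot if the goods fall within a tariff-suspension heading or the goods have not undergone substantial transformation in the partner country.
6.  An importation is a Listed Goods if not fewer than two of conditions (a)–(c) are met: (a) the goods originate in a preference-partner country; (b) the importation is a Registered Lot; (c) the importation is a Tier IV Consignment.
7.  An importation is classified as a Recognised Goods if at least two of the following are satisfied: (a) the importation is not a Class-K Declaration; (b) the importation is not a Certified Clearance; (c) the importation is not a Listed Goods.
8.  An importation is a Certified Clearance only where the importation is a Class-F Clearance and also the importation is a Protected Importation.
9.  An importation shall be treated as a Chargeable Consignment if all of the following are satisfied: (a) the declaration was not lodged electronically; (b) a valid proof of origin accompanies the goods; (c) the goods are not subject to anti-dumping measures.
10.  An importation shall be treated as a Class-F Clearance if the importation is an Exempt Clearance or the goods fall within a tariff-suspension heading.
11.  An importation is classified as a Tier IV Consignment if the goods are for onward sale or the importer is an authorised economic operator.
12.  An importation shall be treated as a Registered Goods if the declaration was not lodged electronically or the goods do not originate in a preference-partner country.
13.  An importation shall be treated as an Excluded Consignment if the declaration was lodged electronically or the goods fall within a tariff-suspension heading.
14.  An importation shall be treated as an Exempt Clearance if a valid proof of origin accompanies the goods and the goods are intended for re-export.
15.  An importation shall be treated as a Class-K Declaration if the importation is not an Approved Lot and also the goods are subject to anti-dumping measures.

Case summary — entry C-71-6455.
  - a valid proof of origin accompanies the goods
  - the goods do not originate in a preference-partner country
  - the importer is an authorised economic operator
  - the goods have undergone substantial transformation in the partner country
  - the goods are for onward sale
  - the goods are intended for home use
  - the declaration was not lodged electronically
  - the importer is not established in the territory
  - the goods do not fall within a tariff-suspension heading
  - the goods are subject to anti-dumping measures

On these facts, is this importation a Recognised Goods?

Yes

paragraph 12 — Registered Goods: [the declaration was not lodged electronically? yes] OR [the goods do not originate in a preference-partner country? yes] → satisfied.
paragraph 9 — Chargeable Consignment: [the declaration was not lodged electronically? yes] AND [a valid proof of origin accompanies the goods? yes] AND [the goods are not subject to anti-dumping measures? no] → not satisfied.
paragraph 2 — Approved Lot: [Registered Goods (paragraph 12)? yes] AND [a valid proof of origin accompanies the goods? yes] AND [Chargeable Consignment (paragraph 9)? no] → not satisfied.
paragraph 15 — Class-K Declaration: [not an Approved Lot (paragraph 2)? yes] AND [the goods are subject to anti-dumping measures? yes] → satisfied.
paragraph 14 — Exempt Clearance: [a valid proof of origin accompanies the goods? yes] AND [the goods are intended for re-export? no] → not satisfied.
paragraph 10 — Class-F Clearance: [Exempt Clearance (paragraph 14)? no] OR [the goods fall within a tariff-suspension heading? no] → not satisfied.
paragraph 3 — Protected Importation: [the importer is established in the territory? no] OR [the goods are intended for re-export? no] → not satisfied.
paragraph 8 — Certified Clearance: [Class-F Clearance (paragraph 10)? no] AND [Protected Importation (paragraph 3)? no] → not satisfied.
paragraph 5 — Registered Lot: [the goods fall within a tariff-suspension heading? no] OR [the goods have not undergone substantial transformation in the partner country? no] → not satisfied.
paragraph 11 — Tier IV Consignment: [the goods are for onward sale? yes] OR [the importer is an authorised economic operator? yes] → satisfied.
paragraph 6 — Listed Goods: the goods originate in a preference-partner country? no; Registered Lot (paragraph 5)? no; Tier IV Consignment (paragraph 11)? yes — 1 of 3 hold (need ≥2) → not satisfied.
paragraph 7 — Recognised Goods: not a Class-K Declaration (paragraph 15)? no; not a Certified Clearance (paragraph 8)? yes; not a Listed Goods (paragraph 6)? yes — 2 of 3 hold (need ≥2) → satisfied.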